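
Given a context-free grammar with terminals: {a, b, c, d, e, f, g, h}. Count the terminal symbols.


Terminal symbols: a, b, c, d, e, f, g, h
Counting each: a (#1), b (#2), c (#3), d (#4), e (#5), f (#6), g (#7), h (#8)
Total = 8

8


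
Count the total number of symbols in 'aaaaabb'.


String: 'aaaaabb'
Counting characters:
  'a' appears 5 time(s)
  'b' appears 2 time(s)
Total length = 5 + 2 = 7

7


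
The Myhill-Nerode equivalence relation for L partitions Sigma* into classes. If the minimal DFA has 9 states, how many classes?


Myhill-Nerode theorem:
Number of equivalence classes = number of states in minimal DFA
Minimal DFA states = 9
Therefore equivalence classes = 9

9


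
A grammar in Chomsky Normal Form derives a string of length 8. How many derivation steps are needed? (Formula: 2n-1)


Chomsky Normal Form derivation:
String length n = 8
Each step either:
  - Splits a nonterminal into two (n-1 such steps)
  - Converts a nonterminal to terminal (n such steps)
Total = (n-1) + n = 2n - 1
= 2(8) - 1
= 16 - 1
= 15

15


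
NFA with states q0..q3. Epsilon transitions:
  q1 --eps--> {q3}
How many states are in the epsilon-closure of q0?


Starting from q0
Initialize closure = {q0}
q0 has no outgoing epsilon transitions -> nothing to add
Final closure: {q0}
Size = 1

1


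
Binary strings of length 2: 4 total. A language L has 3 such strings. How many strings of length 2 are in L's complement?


Alphabet: {0,1}
String length: 2
Total strings of length 2 = 2^2 = 4
Strings in L = 3
Complement = total - |L|
= 4 - 3
= 1

1


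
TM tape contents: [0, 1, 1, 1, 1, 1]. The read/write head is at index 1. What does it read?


Tape: [0, 1, 1, 1, 1, 1]
Positions: 0 1 2 3 4 5
Values:    0 1 1 1 1 1
Head at position 1
tape[1] = 1

1


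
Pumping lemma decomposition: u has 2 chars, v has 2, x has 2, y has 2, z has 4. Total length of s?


|s| = |u| + |v| + |x| + |y| + |z|
= 2 + 2 + 2 + 2 + 4
= 4 + 2 + 6
= 6 + 6
= 12

12


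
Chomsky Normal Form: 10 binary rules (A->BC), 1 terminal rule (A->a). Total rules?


CNF allows two rule forms:
  A -> BC (binary): 10 rules
  A -> a (terminal): 1 rule
Total = 10 + 1 = 11

11


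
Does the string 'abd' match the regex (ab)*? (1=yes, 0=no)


Pattern: (ab)*
String: 'abd'
Pattern requires: zero or more repetitions of 'ab'
Length 3 is odd -> cannot be (ab)* -> no match
Result: 0

0


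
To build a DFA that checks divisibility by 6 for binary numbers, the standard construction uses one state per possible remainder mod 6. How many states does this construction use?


Divisibility by 6 is tracked via the remainder mod 6: 0, 1, ..., 5
The construction assigns one state to each remainder
Number of remainders = 6

6


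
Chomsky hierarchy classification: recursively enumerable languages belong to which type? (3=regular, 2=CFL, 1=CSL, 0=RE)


Chomsky hierarchy levels:
  Type 3: Regular (DFA/NFA/regex)
  Type 2: Context-free (PDA)
  Type 1: Context-sensitive
  Type 0: Recursively enumerable (TM)
'recursively enumerable' corresponds to Type 0

0


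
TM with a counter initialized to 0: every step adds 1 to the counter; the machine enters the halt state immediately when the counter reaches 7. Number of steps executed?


Counter starts at 0. Counting sequence:
  Step 1: counter = 1
  Step 2: counter = 2
  Step 3: counter = 3
  Step 4: counter = 4
  Step 5: counter = 5
  Step 6: counter = 6
  Step 7: counter = 7
Counter reached 7 -> halt
Total steps = 7

7


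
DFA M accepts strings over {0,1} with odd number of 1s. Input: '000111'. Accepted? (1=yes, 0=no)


DFA has 2 states: q_even (start, accept=no) and q_odd
Processing string '000111' character by character:
  Position 0: read '0', 1-count=0 -> q_even (no change)
  Position 1: read '0', 1-count=0 -> q_even (no change)
  Position 2: read '0', 1-count=0 -> q_even (no change)
  Position 3: read '1', 1-count=1 -> q_odd
  Position 4: read '1', 1-count=2 -> q_even
  Position 5: read '1', 1-count=3 -> q_odd
Final state: q_odd, total 1s = 3 (odd); the DFA requires an odd count -> accept

1


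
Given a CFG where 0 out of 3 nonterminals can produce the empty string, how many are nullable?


Nonterminals: {S, A, B}
A nonterminal is nullable if it can derive epsilon
Counting nullable nonterminals: 0
Total nullable = 0

0


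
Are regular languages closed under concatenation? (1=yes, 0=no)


Regular languages are closed under all standard operations:
- Union: Yes (product construction)
- Intersection: Yes (product construction)
- Complement: Yes (swap accept/reject)
- Concatenation: Yes (NFA construction)
Operation: concatenation -> Closed

1


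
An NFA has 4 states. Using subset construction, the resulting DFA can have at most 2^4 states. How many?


NFA has 4 states
Subset construction: each DFA state = subset of NFA states
Maximum subsets = 2^4
2^4 = 16

16


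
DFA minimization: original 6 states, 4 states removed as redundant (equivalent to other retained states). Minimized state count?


Original DFA: 6 states
Redundant states removed: 4
Minimized states = original - removed
= 6 - 4
= 2

2


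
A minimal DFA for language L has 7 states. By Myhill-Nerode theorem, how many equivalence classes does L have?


Myhill-Nerode theorem:
Number of equivalence classes = number of states in minimal DFA
Minimal DFA states = 7
Therefore equivalence classes = 7

7


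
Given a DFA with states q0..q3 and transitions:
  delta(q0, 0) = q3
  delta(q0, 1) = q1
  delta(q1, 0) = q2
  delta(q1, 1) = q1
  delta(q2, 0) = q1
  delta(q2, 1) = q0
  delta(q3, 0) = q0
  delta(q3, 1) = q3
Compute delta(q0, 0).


Looking up transition function:
delta(q0, 0) in the table
Row: q0, Column: 0
Result: q3

q3


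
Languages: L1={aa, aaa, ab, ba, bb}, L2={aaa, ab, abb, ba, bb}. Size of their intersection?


L1 = {aa, aaa, ab, ba, bb}
L2 = {aaa, ab, abb, ba, bb}
Checking each string in L1 against L2:
  'aa': in L2? No
  'aaa': in L2? Yes
  'ab': in L2? Yes
  'ba': in L2? Yes
  'bb': in L2? Yes
Intersection = {aaa, ab, ba, bb}
|L1 ∩ L2| = 4

4


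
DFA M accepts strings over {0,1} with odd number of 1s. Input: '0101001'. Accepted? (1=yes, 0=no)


DFA has 2 states: q_even (start, accept=no) and q_odd
Processing string '0101001' character by character:
  Position 0: read '0', 1-count=0 -> q_even (no change)
  Position 1: read '1', 1-count=1 -> q_odd
  Position 2: read '0', 1-count=1 -> q_odd (no change)
  Position 3: read '1', 1-count=2 -> q_even
  Position 4: read '0', 1-count=2 -> q_even (no change)
  Position 5: read '0', 1-count=2 -> q_even (no change)
  Position 6: read '1', 1-count=3 -> q_odd
Final state: q_odd, total 1s = 3 (odd); the DFA requires an odd count -> accept

1


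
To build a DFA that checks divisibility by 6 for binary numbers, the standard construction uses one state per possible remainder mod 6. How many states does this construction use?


Divisibility by 6 is tracked via the remainder mod 6: 0, 1, ..., 5
The construction assigns one state to each remainder
Number of remainders = 6

6


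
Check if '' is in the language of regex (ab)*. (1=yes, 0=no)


Pattern: (ab)*
String: ''
Pattern requires: zero or more repetitions of 'ab'
Pairs: []
All pairs are 'ab'? Yes
Result: 1

1


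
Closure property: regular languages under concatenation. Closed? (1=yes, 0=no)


Regular languages are closed under:
- Union (DFA product construction)
- Intersection (DFA product construction)
- Complement (swap accept/reject states)
- Concatenation (NFA construction)
- Kleene star (NFA construction)
concatenation is in this list
Therefore: closed

1


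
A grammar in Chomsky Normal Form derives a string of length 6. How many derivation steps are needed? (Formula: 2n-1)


Chomsky Normal Form derivation:
String length n = 6
Each step either:
  - Splits a nonterminal into two (n-1 such steps)
  - Converts a nonterminal to terminal (n such steps)
Total = (n-1) + n = 2n - 1
= 2(6) - 1
= 12 - 1
= 11

11


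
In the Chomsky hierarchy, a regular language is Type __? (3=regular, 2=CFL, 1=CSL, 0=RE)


Chomsky hierarchy levels:
  Type 3: Regular (DFA/NFA/regex)
  Type 2: Context-free (PDA)
  Type 1: Context-sensitive
  Type 0: Recursively enumerable (TM)
'regular' corresponds to Type 3

3


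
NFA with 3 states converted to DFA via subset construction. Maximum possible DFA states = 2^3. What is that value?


NFA has 3 states
Subset construction: each DFA state = subset of NFA states
Maximum subsets = 2^3
2^3 = 8

8


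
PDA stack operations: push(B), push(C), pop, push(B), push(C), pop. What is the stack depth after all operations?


Tracing stack operations:
  push(B) -> stack = [B], depth=1
  push(C) -> stack = [B,C], depth=2
  pop -> removed C, stack = [B], depth=1
  push(B) -> stack = [B,B], depth=2
  push(C) -> stack = [B,B,C], depth=3
  pop -> removed C, stack = [B,B], depth=2
Final depth = 2

2


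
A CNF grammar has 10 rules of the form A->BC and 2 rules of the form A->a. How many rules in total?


CNF allows two rule forms:
  A -> BC (binary): 10 rules
  A -> a (terminal): 2 rules
Total = 10 + 2 = 12

12


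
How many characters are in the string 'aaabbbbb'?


String: 'aaabbbbb'
Counting characters:
  'a' appears 3 time(s)
  'b' appears 5 time(s)
Total length = 3 + 5 = 8

8


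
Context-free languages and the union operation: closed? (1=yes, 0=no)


CFL closure properties:
  Closed under: union, concatenation, Kleene star
  NOT closed under: intersection, complement
Operation 'union' is in closed list -> Yes (closed)

1


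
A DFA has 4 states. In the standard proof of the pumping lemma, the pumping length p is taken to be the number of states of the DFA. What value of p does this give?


Pumping lemma for regular languages (standard proof):
Take p = |Q|, the number of DFA states.
Any string of length >= |Q| passes through |Q|+1 states while reading its first |Q| symbols,
so by pigeonhole some state repeats, giving the loop that can be pumped.
Here |Q| = 4
Therefore the proof uses p = 4

4


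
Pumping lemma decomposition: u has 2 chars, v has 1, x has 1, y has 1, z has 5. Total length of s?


|s| = |u| + |v| + |x| + |y| + |z|
= 2 + 1 + 1 + 1 + 5
= 3 + 1 + 6
= 4 + 6
= 10

10


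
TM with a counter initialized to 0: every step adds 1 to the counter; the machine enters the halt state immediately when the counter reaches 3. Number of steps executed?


Counter starts at 0. Counting sequence:
  Step 1: counter = 1
  Step 2: counter = 2
  Step 3: counter = 3
Counter reached 3 -> halt
Total steps = 3

3


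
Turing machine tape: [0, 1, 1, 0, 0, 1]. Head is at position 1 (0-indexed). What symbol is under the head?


Tape: [0, 1, 1, 0, 0, 1]
Positions: 0 1 2 3 4 5
Values:    0 1 1 0 0 1
Head at position 1
tape[1] = 1

1


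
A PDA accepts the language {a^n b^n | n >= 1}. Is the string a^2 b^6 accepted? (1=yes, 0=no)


Language requires equal numbers of a's and b's
PDA pushes for each 'a', pops for each 'b'
Number of a's = 2
Number of b's = 6
2 != 6 -> Reject

0


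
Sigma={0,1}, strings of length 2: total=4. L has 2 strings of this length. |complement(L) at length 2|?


Alphabet: {0,1}
String length: 2
Total strings of length 2 = 2^2 = 4
Strings in L = 2
Complement = total - |L|
= 4 - 2
= 2

2


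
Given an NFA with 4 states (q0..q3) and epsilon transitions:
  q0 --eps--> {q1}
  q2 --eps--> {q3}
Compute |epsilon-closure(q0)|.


Starting from q0
Initialize closure = {q0}
Follow epsilon from q0 -> add q1
Final closure: {q0, q1}
Size = 2

2


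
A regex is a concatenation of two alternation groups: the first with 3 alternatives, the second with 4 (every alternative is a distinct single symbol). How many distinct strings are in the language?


First group: 3 alternatives
Second group: 4 alternatives
Concatenation: each choice from group 1 pairs with each from group 2
Total = 3 x 4 = 12

12


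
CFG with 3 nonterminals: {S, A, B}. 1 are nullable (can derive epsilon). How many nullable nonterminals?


Nonterminals: {S, A, B}
A nonterminal is nullable if it can derive epsilon
Counting nullable nonterminals: 1
Total nullable = 1

1


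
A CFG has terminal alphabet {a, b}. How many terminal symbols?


Terminal symbols: a, b
Counting each: a (#1), b (#2)
Total = 2

2


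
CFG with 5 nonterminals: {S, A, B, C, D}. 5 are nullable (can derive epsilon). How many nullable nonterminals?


Nonterminals: {S, A, B, C, D}
A nonterminal is nullable if it can derive epsilon
Counting nullable nonterminals: 5
Total nullable = 5

5


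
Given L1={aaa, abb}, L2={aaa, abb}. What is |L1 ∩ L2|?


L1 = {aaa, abb}
L2 = {aaa, abb}
Checking each string in L1 against L2:
  'aaa': in L2? Yes
  'abb': in L2? Yes
Intersection = {aaa, abb}
|L1 ∩ L2| = 2

2


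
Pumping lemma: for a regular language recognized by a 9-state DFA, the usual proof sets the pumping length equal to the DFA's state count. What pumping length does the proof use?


Pumping lemma for regular languages (standard proof):
Take p = |Q|, the number of DFA states.
Any string of length >= |Q| passes through |Q|+1 states while reading its first |Q| symbols,
so by pigeonhole some state repeats, giving the loop that can be pumped.
Here |Q| = 9
Therefore the proof uses p = 9

9


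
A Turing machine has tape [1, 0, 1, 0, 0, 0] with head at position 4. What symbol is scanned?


Tape: [1, 0, 1, 0, 0, 0]
Positions: 0 1 2 3 4 5
Values:    1 0 1 0 0 0
Head at position 4
tape[4] = 0

0


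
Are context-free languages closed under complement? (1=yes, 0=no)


CFL closure properties:
  Closed under: union, concatenation, Kleene star
  NOT closed under: intersection, complement
Operation 'complement' is in not-closed list -> No (not closed)

0


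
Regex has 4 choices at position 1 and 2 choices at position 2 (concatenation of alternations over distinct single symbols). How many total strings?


First group: 4 alternatives
Second group: 2 alternatives
Concatenation: each choice from group 1 pairs with each from group 2
Total = 4 x 2 = 8

8


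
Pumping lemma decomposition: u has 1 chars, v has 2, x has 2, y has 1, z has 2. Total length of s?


|s| = |u| + |v| + |x| + |y| + |z|
= 1 + 2 + 2 + 1 + 2
= 3 + 2 + 3
= 5 + 3
= 8

8


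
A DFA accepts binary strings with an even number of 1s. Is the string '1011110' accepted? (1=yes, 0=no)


DFA has 2 states: q_even (start, accept=yes) and q_odd
Processing string '1011110' character by character:
  Position 0: read '1', 1-count=1 -> q_odd
  Position 1: read '0', 1-count=1 -> q_odd (no change)
  Position 2: read '1', 1-count=2 -> q_even
  Position 3: read '1', 1-count=3 -> q_odd
  Position 4: read '1', 1-count=4 -> q_even
  Position 5: read '1', 1-count=5 -> q_odd
  Position 6: read '0', 1-count=5 -> q_odd (no change)
Final state: q_odd, total 1s = 5 (odd); the DFA requires an even count -> reject

0


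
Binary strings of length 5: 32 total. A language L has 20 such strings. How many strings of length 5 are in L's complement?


Alphabet: {0,1}
String length: 5
Total strings of length 5 = 2^5 = 32
Strings in L = 20
Complement = total - |L|
= 32 - 20
= 12

12


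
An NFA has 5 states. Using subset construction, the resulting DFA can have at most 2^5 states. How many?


NFA has 5 states
Subset construction: each DFA state = subset of NFA states
Maximum subsets = 2^5
2^5 = 32

32


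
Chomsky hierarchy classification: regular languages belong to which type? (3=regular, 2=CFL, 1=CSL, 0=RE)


Chomsky hierarchy levels:
  Type 3: Regular (DFA/NFA/regex)
  Type 2: Context-free (PDA)
  Type 1: Context-sensitive
  Type 0: Recursively enumerable (TM)
'regular' corresponds to Type 3

3


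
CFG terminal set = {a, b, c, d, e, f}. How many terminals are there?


Terminal symbols: a, b, c, d, e, f
Counting each: a (#1), b (#2), c (#3), d (#4), e (#5), f (#6)
Total = 6

6


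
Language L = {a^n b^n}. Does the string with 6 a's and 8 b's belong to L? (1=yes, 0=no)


Language requires equal numbers of a's and b's
PDA pushes for each 'a', pops for each 'b'
Number of a's = 6
Number of b's = 8
6 != 8 -> Reject

0


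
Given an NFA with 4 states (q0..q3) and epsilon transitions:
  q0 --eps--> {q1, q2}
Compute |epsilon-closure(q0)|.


Starting from q0
Initialize closure = {q0}
Follow epsilon from q0 -> add q1
Follow epsilon from q0 -> add q2
Final closure: {q0, q1, q2}
Size = 3

3


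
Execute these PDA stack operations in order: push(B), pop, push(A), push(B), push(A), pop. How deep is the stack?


Tracing stack operations:
  push(B) -> stack = [B], depth=1
  pop -> removed B, stack = [], depth=0
  push(A) -> stack = [A], depth=1
  push(B) -> stack = [A,B], depth=2
  push(A) -> stack = [A,B,A], depth=3
  pop -> removed A, stack = [A,B], depth=2
Final depth = 2

2


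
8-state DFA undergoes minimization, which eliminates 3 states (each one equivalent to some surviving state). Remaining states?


Original DFA: 8 states
Redundant states removed: 3
Minimized states = original - removed
= 8 - 3
= 5

5


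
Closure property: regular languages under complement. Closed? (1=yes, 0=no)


Regular languages are closed under:
- Union (DFA product construction)
- Intersection (DFA product construction)
- Complement (swap accept/reject states)
- Concatenation (NFA construction)
- Kleene star (NFA construction)
complement is in this list
Therefore: closed

1


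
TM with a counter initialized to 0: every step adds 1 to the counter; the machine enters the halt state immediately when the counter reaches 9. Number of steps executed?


Counter starts at 0. Counting sequence:
  Step 1: counter = 1
  Step 2: counter = 2
  Step 3: counter = 3
  Step 4: counter = 4
  Step 5: counter = 5
  Step 6: counter = 6
  ...
  Step 9: counter = 9
Counter reached 9 -> halt
Total steps = 9

9


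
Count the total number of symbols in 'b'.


String: 'b'
Counting characters:
  'b' appears 1 time(s)
Total length = 0 + 1 = 1

1


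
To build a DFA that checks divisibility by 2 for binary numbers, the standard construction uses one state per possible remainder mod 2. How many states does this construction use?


Divisibility by 2 is tracked via the remainder mod 2: 0, 1, ..., 1
The construction assigns one state to each remainder
Number of remainders = 2

2


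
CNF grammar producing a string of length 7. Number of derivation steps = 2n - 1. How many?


Chomsky Normal Form derivation:
String length n = 7
Each step either:
  - Splits a nonterminal into two (n-1 such steps)
  - Converts a nonterminal to terminal (n such steps)
Total = (n-1) + n = 2n - 1
= 2(7) - 1
= 14 - 1
= 13

13


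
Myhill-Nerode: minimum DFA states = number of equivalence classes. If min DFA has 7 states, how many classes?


Myhill-Nerode theorem:
Number of equivalence classes = number of states in minimal DFA
Minimal DFA states = 7
Therefore equivalence classes = 7

7


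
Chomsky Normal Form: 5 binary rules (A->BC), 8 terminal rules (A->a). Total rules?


CNF allows two rule forms:
  A -> BC (binary): 5 rules
  A -> a (terminal): 8 rules
Total = 5 + 8 = 13

13


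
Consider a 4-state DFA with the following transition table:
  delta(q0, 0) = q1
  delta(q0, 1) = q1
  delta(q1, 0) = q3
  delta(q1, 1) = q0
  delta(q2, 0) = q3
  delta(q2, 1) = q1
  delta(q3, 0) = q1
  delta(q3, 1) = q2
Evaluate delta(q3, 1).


Looking up transition function:
delta(q3, 1) in the table
Row: q3, Column: 1
Result: q2

q2


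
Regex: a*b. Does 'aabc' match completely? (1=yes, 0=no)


Pattern: a*b
String: 'aabc'
Pattern requires: zero or more 'a's followed by exactly one 'b'
Found 2 leading 'a's
Remaining: 'bc'
Remaining is not 'b' -> no match
Result: 0

0


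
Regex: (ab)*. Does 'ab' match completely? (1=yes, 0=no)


Pattern: (ab)*
String: 'ab'
Pattern requires: zero or more repetitions of 'ab'
Pairs: ['ab']
All pairs are 'ab'? Yes
Result: 1

1


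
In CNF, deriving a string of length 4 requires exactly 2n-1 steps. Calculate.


Chomsky Normal Form derivation:
String length n = 4
Each step either:
  - Splits a nonterminal into two (n-1 such steps)
  - Converts a nonterminal to terminal (n such steps)
Total = (n-1) + n = 2n - 1
= 2(4) - 1
= 8 - 1
= 7

7


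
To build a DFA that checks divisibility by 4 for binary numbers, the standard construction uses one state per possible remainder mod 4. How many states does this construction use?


Divisibility by 4 is tracked via the remainder mod 4: 0, 1, ..., 3
The construction assigns one state to each remainder
Number of remainders = 4

4


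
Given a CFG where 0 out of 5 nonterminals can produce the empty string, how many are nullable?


Nonterminals: {S, A, B, C, D}
A nonterminal is nullable if it can derive epsilon
Counting nullable nonterminals: 0
Total nullable = 0

0


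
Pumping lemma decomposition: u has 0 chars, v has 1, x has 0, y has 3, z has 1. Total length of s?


|s| = |u| + |v| + |x| + |y| + |z|
= 0 + 1 + 0 + 3 + 1
= 1 + 0 + 4
= 1 + 4
= 5

5


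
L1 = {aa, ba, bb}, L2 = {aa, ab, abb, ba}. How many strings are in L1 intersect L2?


L1 = {aa, ba, bb}
L2 = {aa, ab, abb, ba}
Checking each string in L1 against L2:
  'aa': in L2? Yes
  'ba': in L2? Yes
  'bb': in L2? No
Intersection = {aa, ba}
|L1 ∩ L2| = 2

2


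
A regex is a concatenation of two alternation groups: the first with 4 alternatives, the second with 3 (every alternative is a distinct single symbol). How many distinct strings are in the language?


First group: 4 alternatives
Second group: 3 alternatives
Concatenation: each choice from group 1 pairs with each from group 2
Total = 4 x 3 = 12

12


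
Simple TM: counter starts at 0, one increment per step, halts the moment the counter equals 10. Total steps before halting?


Counter starts at 0. Counting sequence:
  Step 1: counter = 1
  Step 2: counter = 2
  Step 3: counter = 3
  Step 4: counter = 4
  Step 5: counter = 5
  Step 6: counter = 6
  ...
  Step 10: counter = 10
Counter reached 10 -> halt
Total steps = 10

10


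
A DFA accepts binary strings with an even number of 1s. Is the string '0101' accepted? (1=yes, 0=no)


DFA has 2 states: q_even (start, accept=yes) and q_odd
Processing string '0101' character by character:
  Position 0: read '0', 1-count=0 -> q_even (no change)
  Position 1: read '1', 1-count=1 -> q_odd
  Position 2: read '0', 1-count=1 -> q_odd (no change)
  Position 3: read '1', 1-count=2 -> q_even
Final state: q_even, total 1s = 2 (even); the DFA requires an even count -> accept

1


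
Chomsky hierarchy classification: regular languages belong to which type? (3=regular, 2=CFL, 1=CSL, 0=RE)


Chomsky hierarchy levels:
  Type 3: Regular (DFA/NFA/regex)
  Type 2: Context-free (PDA)
  Type 1: Context-sensitive
  Type 0: Recursively enumerable (TM)
'regular' corresponds to Type 3

3


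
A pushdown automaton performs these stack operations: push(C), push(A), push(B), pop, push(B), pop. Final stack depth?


Tracing stack operations:
  push(C) -> stack = [C], depth=1
  push(A) -> stack = [C,A], depth=2
  push(B) -> stack = [C,A,B], depth=3
  pop -> removed B, stack = [C,A], depth=2
  push(B) -> stack = [C,A,B], depth=3
  pop -> removed B, stack = [C,A], depth=2
Final depth = 2

2


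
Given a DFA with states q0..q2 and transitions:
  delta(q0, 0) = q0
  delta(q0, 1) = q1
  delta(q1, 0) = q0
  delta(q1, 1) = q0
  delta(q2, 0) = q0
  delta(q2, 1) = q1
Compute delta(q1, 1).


Looking up transition function:
delta(q1, 1) in the table
Row: q1, Column: 1
Result: q0

q0


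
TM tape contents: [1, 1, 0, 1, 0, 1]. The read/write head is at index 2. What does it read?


Tape: [1, 1, 0, 1, 0, 1]
Positions: 0 1 2 3 4 5
Values:    1 1 0 1 0 1
Head at position 2
tape[2] = 0

0


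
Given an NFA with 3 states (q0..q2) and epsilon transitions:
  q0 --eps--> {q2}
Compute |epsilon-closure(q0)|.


Starting from q0
Initialize closure = {q0}
Follow epsilon from q0 -> add q2
Final closure: {q0, q2}
Size = 2

2


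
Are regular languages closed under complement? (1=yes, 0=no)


Regular languages are closed under:
- Union (DFA product construction)
- Intersection (DFA product construction)
- Complement (swap accept/reject states)
- Concatenation (NFA construction)
- Kleene star (NFA construction)
complement is in this list
Therefore: closed

1


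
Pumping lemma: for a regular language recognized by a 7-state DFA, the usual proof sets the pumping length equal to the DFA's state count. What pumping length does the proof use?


Pumping lemma for regular languages (standard proof):
Take p = |Q|, the number of DFA states.
Any string of length >= |Q| passes through |Q|+1 states while reading its first |Q| symbols,
so by pigeonhole some state repeats, giving the loop that can be pumped.
Here |Q| = 7
Therefore the proof uses p = 7

7


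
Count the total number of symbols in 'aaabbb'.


String: 'aaabbb'
Counting characters:
  'a' appears 3 time(s)
  'b' appears 3 time(s)
Total length = 3 + 3 = 6

6


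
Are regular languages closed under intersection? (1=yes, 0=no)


Regular languages are closed under all standard operations:
- Union: Yes (product construction)
- Intersection: Yes (product construction)
- Complement: Yes (swap accept/reject)
- Concatenation: Yes (NFA construction)
Operation: intersection -> Closed

1


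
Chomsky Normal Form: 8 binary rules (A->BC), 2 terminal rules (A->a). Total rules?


CNF allows two rule forms:
  A -> BC (binary): 8 rules
  A -> a (terminal): 2 rules
Total = 8 + 2 = 10

10


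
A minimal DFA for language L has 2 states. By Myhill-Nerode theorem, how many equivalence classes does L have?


Myhill-Nerode theorem:
Number of equivalence classes = number of states in minimal DFA
Minimal DFA states = 2
Therefore equivalence classes = 2

2


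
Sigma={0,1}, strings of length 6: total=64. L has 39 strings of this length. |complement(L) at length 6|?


Alphabet: {0,1}
String length: 6
Total strings of length 6 = 2^6 = 64
Strings in L = 39
Complement = total - |L|
= 64 - 39
= 25

25


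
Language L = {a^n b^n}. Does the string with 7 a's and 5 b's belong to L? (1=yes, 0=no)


Language requires equal numbers of a's and b's
PDA pushes for each 'a', pops for each 'b'
Number of a's = 7
Number of b's = 5
7 != 5 -> Reject

0


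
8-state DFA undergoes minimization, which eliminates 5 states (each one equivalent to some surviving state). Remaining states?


Original DFA: 8 states
Redundant states removed: 5
Minimized states = original - removed
= 8 - 5
= 3

3


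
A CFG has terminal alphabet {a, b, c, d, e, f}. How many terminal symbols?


Terminal symbols: a, b, c, d, e, f
Counting each: a (#1), b (#2), c (#3), d (#4), e (#5), f (#6)
Total = 6

6


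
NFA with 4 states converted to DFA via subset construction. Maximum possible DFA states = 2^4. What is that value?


NFA has 4 states
Subset construction: each DFA state = subset of NFA states
Maximum subsets = 2^4
2^4 = 16

16


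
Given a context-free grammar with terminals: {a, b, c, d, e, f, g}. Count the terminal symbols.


Terminal symbols: a, b, c, d, e, f, g
Counting each: a (#1), b (#2), c (#3), d (#4), e (#5), f (#6), g (#7)
Total = 7

7


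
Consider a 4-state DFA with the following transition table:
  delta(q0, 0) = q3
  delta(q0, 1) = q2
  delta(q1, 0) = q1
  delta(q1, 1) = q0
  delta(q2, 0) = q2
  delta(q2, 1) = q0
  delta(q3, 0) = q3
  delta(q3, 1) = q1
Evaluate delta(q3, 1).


Looking up transition function:
delta(q3, 1) in the table
Row: q3, Column: 1
Result: q1

q1


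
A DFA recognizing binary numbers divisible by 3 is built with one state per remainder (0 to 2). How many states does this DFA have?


Divisibility by 3 is tracked via the remainder mod 3: 0, 1, ..., 2
The construction assigns one state to each remainder
Number of remainders = 3

3


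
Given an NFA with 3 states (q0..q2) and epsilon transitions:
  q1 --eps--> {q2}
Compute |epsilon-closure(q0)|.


Starting from q0
Initialize closure = {q0}
q0 has no outgoing epsilon transitions -> nothing to add
Final closure: {q0}
Size = 1

1


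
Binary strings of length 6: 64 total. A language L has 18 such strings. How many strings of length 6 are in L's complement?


Alphabet: {0,1}
String length: 6
Total strings of length 6 = 2^6 = 64
Strings in L = 18
Complement = total - |L|
= 64 - 18
= 46

46


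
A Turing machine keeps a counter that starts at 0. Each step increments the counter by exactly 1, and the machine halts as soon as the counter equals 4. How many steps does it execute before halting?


Counter starts at 0. Counting sequence:
  Step 1: counter = 1
  Step 2: counter = 2
  Step 3: counter = 3
  Step 4: counter = 4
Counter reached 4 -> halt
Total steps = 4

4


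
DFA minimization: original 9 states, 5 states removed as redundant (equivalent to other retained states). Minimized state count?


Original DFA: 9 states
Redundant states removed: 5
Minimized states = original - removed
= 9 - 5
= 4

4


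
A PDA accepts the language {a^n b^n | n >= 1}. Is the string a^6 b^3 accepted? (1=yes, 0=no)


Language requires equal numbers of a's and b's
PDA pushes for each 'a', pops for each 'b'
Number of a's = 6
Number of b's = 3
6 != 3 -> Reject

0


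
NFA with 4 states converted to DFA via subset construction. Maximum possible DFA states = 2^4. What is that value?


NFA has 4 states
Subset construction: each DFA state = subset of NFA states
Maximum subsets = 2^4
2^4 = 16

16


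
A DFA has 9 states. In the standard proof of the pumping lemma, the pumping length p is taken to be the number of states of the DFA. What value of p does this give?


Pumping lemma for regular languages (standard proof):
Take p = |Q|, the number of DFA states.
Any string of length >= |Q| passes through |Q|+1 states while reading its first |Q| symbols,
so by pigeonhole some state repeats, giving the loop that can be pumped.
Here |Q| = 9
Therefore the proof uses p = 9

9


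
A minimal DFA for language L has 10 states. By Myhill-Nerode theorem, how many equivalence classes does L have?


Myhill-Nerode theorem:
Number of equivalence classes = number of states in minimal DFA
Minimal DFA states = 10
Therefore equivalence classes = 10

10


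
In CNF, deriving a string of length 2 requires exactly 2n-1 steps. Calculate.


Chomsky Normal Form derivation:
String length n = 2
Each step either:
  - Splits a nonterminal into two (n-1 such steps)
  - Converts a nonterminal to terminal (n such steps)
Total = (n-1) + n = 2n - 1
= 2(2) - 1
= 4 - 1
= 3

3


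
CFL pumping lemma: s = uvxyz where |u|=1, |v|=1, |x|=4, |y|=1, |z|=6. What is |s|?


|s| = |u| + |v| + |x| + |y| + |z|
= 1 + 1 + 4 + 1 + 6
= 2 + 4 + 7
= 6 + 7
= 13

13


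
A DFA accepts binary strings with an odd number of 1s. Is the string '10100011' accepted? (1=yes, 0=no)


DFA has 2 states: q_even (start, accept=no) and q_odd
Processing string '10100011' character by character:
  Position 0: read '1', 1-count=1 -> q_odd
  Position 1: read '0', 1-count=1 -> q_odd (no change)
  Position 2: read '1', 1-count=2 -> q_even
  Position 3: read '0', 1-count=2 -> q_even (no change)
  Position 4: read '0', 1-count=2 -> q_even (no change)
  Position 5: read '0', 1-count=2 -> q_even (no change)
  Position 6: read '1', 1-count=3 -> q_odd
  Position 7: read '1', 1-count=4 -> q_even
Final state: q_even, total 1s = 4 (even); the DFA requires an odd count -> reject

0


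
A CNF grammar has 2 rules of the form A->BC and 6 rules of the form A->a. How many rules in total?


CNF allows two rule forms:
  A -> BC (binary): 2 rules
  A -> a (terminal): 6 rules
Total = 2 + 6 = 8

8


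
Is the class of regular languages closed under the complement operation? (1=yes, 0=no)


Regular languages are closed under:
- Union (DFA product construction)
- Intersection (DFA product construction)
- Complement (swap accept/reject states)
- Concatenation (NFA construction)
- Kleene star (NFA construction)
complement is in this list
Therefore: closed

1


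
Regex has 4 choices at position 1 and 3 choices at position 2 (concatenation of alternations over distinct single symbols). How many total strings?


First group: 4 alternatives
Second group: 3 alternatives
Concatenation: each choice from group 1 pairs with each from group 2
Total = 4 x 3 = 12

12


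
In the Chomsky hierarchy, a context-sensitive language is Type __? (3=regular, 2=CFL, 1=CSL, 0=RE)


Chomsky hierarchy levels:
  Type 3: Regular (DFA/NFA/regex)
  Type 2: Context-free (PDA)
  Type 1: Context-sensitive
  Type 0: Recursively enumerable (TM)
'context-sensitive' corresponds to Type 1

1


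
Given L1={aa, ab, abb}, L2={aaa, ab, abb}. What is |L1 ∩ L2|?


L1 = {aa, ab, abb}
L2 = {aaa, ab, abb}
Checking each string in L1 against L2:
  'aa': in L2? No
  'ab': in L2? Yes
  'abb': in L2? Yes
Intersection = {ab, abb}
|L1 ∩ L2| = 2

2


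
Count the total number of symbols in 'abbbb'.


String: 'abbbb'
Counting characters:
  'a' appears 1 time(s)
  'b' appears 4 time(s)
Total length = 1 + 4 = 5

5


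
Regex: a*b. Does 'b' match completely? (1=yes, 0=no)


Pattern: a*b
String: 'b'
Pattern requires: zero or more 'a's followed by exactly one 'b'
Found 0 leading 'a's
Remaining: 'b'
Remaining is exactly 'b' -> match
Result: 1

1


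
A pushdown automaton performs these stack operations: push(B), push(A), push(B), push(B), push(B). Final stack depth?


Tracing stack operations:
  push(B) -> stack = [B], depth=1
  push(A) -> stack = [B,A], depth=2
  push(B) -> stack = [B,A,B], depth=3
  push(B) -> stack = [B,A,B,B], depth=4
  push(B) -> stack = [B,A,B,B,B], depth=5
Final depth = 5

5


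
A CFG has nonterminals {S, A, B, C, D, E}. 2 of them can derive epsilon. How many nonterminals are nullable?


Nonterminals: {S, A, B, C, D, E}
A nonterminal is nullable if it can derive epsilon
Counting nullable nonterminals: 2
Total nullable = 2

2


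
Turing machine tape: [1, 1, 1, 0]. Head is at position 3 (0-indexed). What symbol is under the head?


Tape: [1, 1, 1, 0]
Positions: 0 1 2 3
Values:    1 1 1 0
Head at position 3
tape[3] = 0

0


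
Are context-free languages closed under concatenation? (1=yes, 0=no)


CFL closure properties:
  Closed under: union, concatenation, Kleene star
  NOT closed under: intersection, complement
Operation 'concatenation' is in closed list -> Yes (closed)

1


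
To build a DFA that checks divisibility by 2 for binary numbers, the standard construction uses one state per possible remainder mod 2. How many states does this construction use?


Divisibility by 2 is tracked via the remainder mod 2: 0, 1, ..., 1
The construction assigns one state to each remainder
Number of remainders = 2

2


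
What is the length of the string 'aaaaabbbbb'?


String: 'aaaaabbbbb'
Counting characters:
  'a' appears 5 time(s)
  'b' appears 5 time(s)
Total length = 5 + 5 = 10

10


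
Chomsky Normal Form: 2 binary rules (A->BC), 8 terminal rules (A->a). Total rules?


CNF allows two rule forms:
  A -> BC (binary): 2 rules
  A -> a (terminal): 8 rules
Total = 2 + 8 = 10

10


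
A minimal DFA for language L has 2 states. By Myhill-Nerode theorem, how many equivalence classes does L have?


Myhill-Nerode theorem:
Number of equivalence classes = number of states in minimal DFA
Minimal DFA states = 2
Therefore equivalence classes = 2

2


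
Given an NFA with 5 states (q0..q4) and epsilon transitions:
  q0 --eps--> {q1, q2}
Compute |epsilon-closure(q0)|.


Starting from q0
Initialize closure = {q0}
Follow epsilon from q0 -> add q1
Follow epsilon from q0 -> add q2
Final closure: {q0, q1, q2}
Size = 3

3


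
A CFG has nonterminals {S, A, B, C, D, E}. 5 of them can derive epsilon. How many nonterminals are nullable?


Nonterminals: {S, A, B, C, D, E}
A nonterminal is nullable if it can derive epsilon
Counting nullable nonterminals: 5
Total nullable = 5

5


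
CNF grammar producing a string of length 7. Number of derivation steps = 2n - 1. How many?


Chomsky Normal Form derivation:
String length n = 7
Each step either:
  - Splits a nonterminal into two (n-1 such steps)
  - Converts a nonterminal to terminal (n such steps)
Total = (n-1) + n = 2n - 1
= 2(7) - 1
= 14 - 1
= 13

13


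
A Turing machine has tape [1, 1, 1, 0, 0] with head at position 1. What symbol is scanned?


Tape: [1, 1, 1, 0, 0]
Positions: 0 1 2 3 4
Values:    1 1 1 0 0
Head at position 1
tape[1] = 1

1


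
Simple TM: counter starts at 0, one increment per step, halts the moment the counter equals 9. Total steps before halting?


Counter starts at 0. Counting sequence:
  Step 1: counter = 1
  Step 2: counter = 2
  Step 3: counter = 3
  Step 4: counter = 4
  Step 5: counter = 5
  Step 6: counter = 6
  ...
  Step 9: counter = 9
Counter reached 9 -> halt
Total steps = 9

9


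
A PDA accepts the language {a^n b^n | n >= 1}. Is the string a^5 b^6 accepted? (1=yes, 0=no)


Language requires equal numbers of a's and b's
PDA pushes for each 'a', pops for each 'b'
Number of a's = 5
Number of b's = 6
5 != 6 -> Reject

0


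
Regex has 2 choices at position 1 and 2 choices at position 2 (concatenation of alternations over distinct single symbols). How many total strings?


First group: 2 alternatives
Second group: 2 alternatives
Concatenation: each choice from group 1 pairs with each from group 2
Total = 2 x 2 = 4

4


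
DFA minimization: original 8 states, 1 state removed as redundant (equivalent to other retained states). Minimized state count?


Original DFA: 8 states
Redundant states removed: 1
Minimized states = original - removed
= 8 - 1
= 7

7


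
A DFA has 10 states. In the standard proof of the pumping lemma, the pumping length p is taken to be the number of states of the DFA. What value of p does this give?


Pumping lemma for regular languages (standard proof):
Take p = |Q|, the number of DFA states.
Any string of length >= |Q| passes through |Q|+1 states while reading its first |Q| symbols,
so by pigeonhole some state repeats, giving the loop that can be pumped.
Here |Q| = 10
Therefore the proof uses p = 10

10


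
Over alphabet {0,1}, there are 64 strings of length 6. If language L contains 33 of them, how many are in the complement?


Alphabet: {0,1}
String length: 6
Total strings of length 6 = 2^6 = 64
Strings in L = 33
Complement = total - |L|
= 64 - 33
= 31

31


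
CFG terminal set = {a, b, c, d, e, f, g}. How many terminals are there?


Terminal symbols: a, b, c, d, e, f, g
Counting each: a (#1), b (#2), c (#3), d (#4), e (#5), f (#6), g (#7)
Total = 7

7


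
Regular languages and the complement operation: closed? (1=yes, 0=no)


Regular languages are closed under all standard operations:
- Union: Yes (product construction)
- Intersection: Yes (product construction)
- Complement: Yes (swap accept/reject)
- Concatenation: Yes (NFA construction)
Operation: complement -> Closed

1


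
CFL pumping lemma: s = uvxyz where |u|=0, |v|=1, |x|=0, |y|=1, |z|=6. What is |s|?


|s| = |u| + |v| + |x| + |y| + |z|
= 0 + 1 + 0 + 1 + 6
= 1 + 0 + 7
= 1 + 7
= 8

8


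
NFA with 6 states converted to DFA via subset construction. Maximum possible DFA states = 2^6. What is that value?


NFA has 6 states
Subset construction: each DFA state = subset of NFA states
Maximum subsets = 2^6
2^6 = 64

64


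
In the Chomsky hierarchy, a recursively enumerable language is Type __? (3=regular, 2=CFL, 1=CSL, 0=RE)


Chomsky hierarchy levels:
  Type 3: Regular (DFA/NFA/regex)
  Type 2: Context-free (PDA)
  Type 1: Context-sensitive
  Type 0: Recursively enumerable (TM)
'recursively enumerable' corresponds to Type 0

0


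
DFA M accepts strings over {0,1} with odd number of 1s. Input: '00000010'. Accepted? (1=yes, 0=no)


DFA has 2 states: q_even (start, accept=no) and q_odd
Processing string '00000010' character by character:
  Position 0: read '0', 1-count=0 -> q_even (no change)
  Position 1: read '0', 1-count=0 -> q_even (no change)
  Position 2: read '0', 1-count=0 -> q_even (no change)
  Position 3: read '0', 1-count=0 -> q_even (no change)
  Position 4: read '0', 1-count=0 -> q_even (no change)
  Position 5: read '0', 1-count=0 -> q_even (no change)
  Position 6: read '1', 1-count=1 -> q_odd
  Position 7: read '0', 1-count=1 -> q_odd (no change)
Final state: q_odd, total 1s = 1 (odd); the DFA requires an odd count -> accept

1
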